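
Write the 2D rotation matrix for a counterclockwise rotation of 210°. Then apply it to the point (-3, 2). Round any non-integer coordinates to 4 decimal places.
R = [[-√3/2, 1/2], [-1/2, -√3/2]]; R·(-3, 2) = (3.5981, -0.2321)

Rotation matrix formula: R(θ) = [[cos θ, -sin θ], [sin θ, cos θ]]
For θ = 210°:
cos(210°) = -√3/2
sin(210°) = -1/2
R = [[-√3/2, 1/2], [-1/2, -√3/2]]
Apply to (-3, 2): [-√3/2·-3 + (1/2)·2, -1/2·-3 + -√3/2·2] = (3.5981, -0.2321)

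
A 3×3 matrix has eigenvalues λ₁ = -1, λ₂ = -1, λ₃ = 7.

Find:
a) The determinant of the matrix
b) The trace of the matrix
det = 7, trace = 5

Two standard eigenvalue identities:
- det(A) equals the product of the eigenvalues (counted with multiplicity).
- trace(A) equals the sum of the eigenvalues.
det(A) = (-1)*(-1)*(7) = 7.
trace(A) = -1 - 1 + 7 = 5.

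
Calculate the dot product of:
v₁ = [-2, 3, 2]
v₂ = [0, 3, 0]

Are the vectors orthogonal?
9, No

The dot product is the sum of products of corresponding components.
v₁·v₂ = (-2)*(0) + (3)*(3) + (2)*(0) = 0 + 9 + 0 = 9.
Two vectors are orthogonal iff their dot product is 0; here the dot product is 9, so the vectors are not orthogonal.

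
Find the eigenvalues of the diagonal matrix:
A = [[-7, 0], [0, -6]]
λ₁ = -7, λ₂ = -6

The characteristic polynomial of A is det(A - λI) = (-7 - λ)(-6 - λ) = 0.
The roots are λ = -7 and λ = -6, so the eigenvalues are the diagonal entries.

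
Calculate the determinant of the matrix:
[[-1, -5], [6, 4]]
26

For a 2×2 matrix [[a, b], [c, d]], det = ad - bc
det = (-1)(4) - (-5)(6) = -4 - -30 = 26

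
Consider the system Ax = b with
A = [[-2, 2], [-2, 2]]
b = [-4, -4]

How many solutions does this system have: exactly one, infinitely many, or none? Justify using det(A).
Infinitely many solutions

det(A) = (-2)*(2) - (2)*(-2) = 0, so A is singular (column 2 is -1 times column 1).
b = [-4, -4] = 2 * column 1 of A, so b lies in the column space of A.
A singular matrix whose right-hand side is in its column space gives a 1-parameter family of solutions — infinitely many.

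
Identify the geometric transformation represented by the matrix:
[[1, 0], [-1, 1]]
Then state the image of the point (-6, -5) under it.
vertical shear with factor -1; image of (-6, -5) is (-6, 1)

The matrix [[1, 0], [k, 1]] sends (x, y) to (x, -1x + y), leaving the x-coordinate fixed: a vertical shear.
The matrix [[1, 0], [-1, 1]] represents: vertical shear with factor -1.
Applying it to (-6, -5): [1·-6 + 0·-5, -1·-6 + 1·-5] = (-6, 1).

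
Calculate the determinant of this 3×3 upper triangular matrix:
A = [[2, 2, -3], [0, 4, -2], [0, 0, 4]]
32

The determinant of a triangular matrix is the product of its diagonal entries (the off-diagonal entries above the diagonal do not affect it).
det(A) = (2) * (4) * (4) = 32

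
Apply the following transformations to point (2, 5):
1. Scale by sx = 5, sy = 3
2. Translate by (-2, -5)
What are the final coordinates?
(8, 10)

Step 1: Scale (2, 5) by (sx, sy) = (5, 3) → (10, 15)
Step 2: Translate by (-2, -5) → (8, 10)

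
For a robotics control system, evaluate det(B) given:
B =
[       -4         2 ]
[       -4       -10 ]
det(B) = 48

For a 2×2 matrix [[a, b], [c, d]], det = a*d - b*c.
det(B) = (-4)*(-10) - (2)*(-4) = 40 + 8 = 48.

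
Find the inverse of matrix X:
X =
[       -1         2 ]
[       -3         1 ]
det(X) = 5
X⁻¹ =
[      1/5      -2/5 ]
[      3/5      -1/5 ]

For a 2×2 matrix X = [[a, b], [c, d]] with det(X) ≠ 0, X⁻¹ = (1/det(X)) * [[d, -b], [-c, a]].
det(X) = (-1)*(1) - (2)*(-3) = -1 + 6 = 5.
X⁻¹ = (1/5) * [[1, -2], [3, -1]].
Dividing each entry by 5 and reducing:
X⁻¹ =
[      1/5      -2/5 ]
[      3/5      -1/5 ]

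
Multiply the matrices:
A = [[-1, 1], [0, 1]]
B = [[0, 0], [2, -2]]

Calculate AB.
[[2, -2], [2, -2]]

Each entry (i,j) of AB = sum over k of A[i][k]*B[k][j].
(AB)[0][0] = (-1)*(0) + (1)*(2) = 2
(AB)[0][1] = (-1)*(0) + (1)*(-2) = -2
(AB)[1][0] = (0)*(0) + (1)*(2) = 2
(AB)[1][1] = (0)*(0) + (1)*(-2) = -2
AB = [[2, -2], [2, -2]]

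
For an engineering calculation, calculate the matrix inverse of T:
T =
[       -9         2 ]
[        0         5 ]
det(T) = -45
T⁻¹ =
[     -1/9      2/45 ]
[        0       1/5 ]

For a 2×2 matrix T = [[a, b], [c, d]] with det(T) ≠ 0, T⁻¹ = (1/det(T)) * [[d, -b], [-c, a]].
det(T) = (-9)*(5) - (2)*(0) = -45 - 0 = -45.
T⁻¹ = (1/-45) * [[5, -2], [0, -9]].
Dividing each entry by -45 and reducing:
T⁻¹ =
[     -1/9      2/45 ]
[        0       1/5 ]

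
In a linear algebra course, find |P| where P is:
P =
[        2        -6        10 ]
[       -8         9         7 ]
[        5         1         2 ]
det(P) = -814

Expand along row 0 (cofactor expansion): det(P) = a*(e*i - f*h) - b*(d*i - f*g) + c*(d*h - e*g), where the 3×3 is [[a, b, c], [d, e, f], [g, h, i]].
Minor M_00 = (9)*(2) - (7)*(1) = 18 - 7 = 11.
Minor M_01 = (-8)*(2) - (7)*(5) = -16 - 35 = -51.
Minor M_02 = (-8)*(1) - (9)*(5) = -8 - 45 = -53.
det(P) = (2)*(11) - (-6)*(-51) + (10)*(-53) = 22 - 306 - 530 = -814.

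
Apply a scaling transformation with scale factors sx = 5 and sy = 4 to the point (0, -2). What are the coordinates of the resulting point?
(0, -8)

Scaling matrix:
[[5, 0], [0, 4]]
Result: (0 × 5, -2 × 4) = (0, -8)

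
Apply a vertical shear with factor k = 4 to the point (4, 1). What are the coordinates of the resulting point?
(4, 17)

Shear matrix for vertical shear with factor k = 4:
[[1, 0], [4, 1]]
Result: (4, 1) → (4, 17)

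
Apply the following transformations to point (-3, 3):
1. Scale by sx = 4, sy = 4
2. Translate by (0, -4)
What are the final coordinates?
(-12, 8)

Step 1: Scale (-3, 3) by (sx, sy) = (4, 4) → (-12, 12)
Step 2: Translate by (0, -4) → (-12, 8)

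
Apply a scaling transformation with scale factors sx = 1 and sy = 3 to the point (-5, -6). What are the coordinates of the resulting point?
(-5, -18)

Scaling matrix:
[[1, 0], [0, 3]]
Result: (-5 × 1, -6 × 3) = (-5, -18)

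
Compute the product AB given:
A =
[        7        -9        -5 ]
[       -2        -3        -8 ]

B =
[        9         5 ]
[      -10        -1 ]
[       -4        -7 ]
AB =
[      173        79 ]
[       44        49 ]

Matrix multiplication: (AB)[i][j] = sum over k of A[i][k] * B[k][j].
  (AB)[0][0] = (7)*(9) + (-9)*(-10) + (-5)*(-4) = 173
  (AB)[0][1] = (7)*(5) + (-9)*(-1) + (-5)*(-7) = 79
  (AB)[1][0] = (-2)*(9) + (-3)*(-10) + (-8)*(-4) = 44
  (AB)[1][1] = (-2)*(5) + (-3)*(-1) + (-8)*(-7) = 49
AB =
[      173        79 ]
[       44        49 ]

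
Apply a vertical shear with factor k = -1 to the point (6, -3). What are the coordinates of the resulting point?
(6, -9)

Shear matrix for vertical shear with factor k = -1:
[[1, 0], [-1, 1]]
Result: (6, -3) → (6, -9)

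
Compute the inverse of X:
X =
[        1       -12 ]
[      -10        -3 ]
det(X) = -123
X⁻¹ =
[     1/41     -4/41 ]
[  -10/123    -1/123 ]

For a 2×2 matrix X = [[a, b], [c, d]] with det(X) ≠ 0, X⁻¹ = (1/det(X)) * [[d, -b], [-c, a]].
det(X) = (1)*(-3) - (-12)*(-10) = -3 - 120 = -123.
X⁻¹ = (1/-123) * [[-3, 12], [10, 1]].
Dividing each entry by -123 and reducing:
X⁻¹ =
[     1/41     -4/41 ]
[  -10/123    -1/123 ]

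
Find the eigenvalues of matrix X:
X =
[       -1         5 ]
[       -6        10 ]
λ = 4, 5

Solve det(X - λI) = 0. For a 2×2 matrix the characteristic equation is λ² - (trace)λ + det = 0.
trace(X) = a + d = -1 + 10 = 9.
det(X) = a*d - b*c = (-1)*(10) - (5)*(-6) = -10 + 30 = 20.
Characteristic equation: λ² - (9)λ + (20) = 0.
Discriminant = (9)² - 4*(20) = 81 - 80 = 1.
λ = (9 ± √1) / 2 = (9 ± 1) / 2 = 4, 5.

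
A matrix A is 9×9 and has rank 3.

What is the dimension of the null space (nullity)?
6

The rank-nullity theorem for an m×n matrix states:
rank(A) + nullity(A) = n (the number of columns).
Here n = 9 and rank(A) = 3, so nullity(A) = 9 - 3 = 6.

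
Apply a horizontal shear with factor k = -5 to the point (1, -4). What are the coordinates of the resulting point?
(21, -4)

Shear matrix for horizontal shear with factor k = -5:
[[1, -5], [0, 1]]
Result: (1, -4) → (21, -4)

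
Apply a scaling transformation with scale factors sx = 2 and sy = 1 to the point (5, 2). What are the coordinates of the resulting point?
(10, 2)

Scaling matrix:
[[2, 0], [0, 1]]
Result: (5 × 2, 2 × 1) = (10, 2)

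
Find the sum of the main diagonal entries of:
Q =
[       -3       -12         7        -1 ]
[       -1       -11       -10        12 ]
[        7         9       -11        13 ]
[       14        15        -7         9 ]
tr(Q) = -3 - 11 - 11 + 9 = -16

The trace of a square matrix is the sum of its diagonal entries.
Diagonal entries of Q: Q[0][0] = -3, Q[1][1] = -11, Q[2][2] = -11, Q[3][3] = 9.
tr(Q) = -3 - 11 - 11 + 9 = -16.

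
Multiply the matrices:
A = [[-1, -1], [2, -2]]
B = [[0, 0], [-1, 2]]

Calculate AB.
[[1, -2], [2, -4]]

Each entry (i,j) of AB = sum over k of A[i][k]*B[k][j].
(AB)[0][0] = (-1)*(0) + (-1)*(-1) = 1
(AB)[0][1] = (-1)*(0) + (-1)*(2) = -2
(AB)[1][0] = (2)*(0) + (-2)*(-1) = 2
(AB)[1][1] = (2)*(0) + (-2)*(2) = -4
AB = [[1, -2], [2, -4]]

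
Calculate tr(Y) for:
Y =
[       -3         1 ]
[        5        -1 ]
tr(Y) = -3 - 1 = -4

The trace of a square matrix is the sum of its diagonal entries.
Diagonal entries of Y: Y[0][0] = -3, Y[1][1] = -1.
tr(Y) = -3 - 1 = -4.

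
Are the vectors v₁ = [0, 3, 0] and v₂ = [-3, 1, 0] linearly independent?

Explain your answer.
Yes, linearly independent

Two vectors are linearly dependent iff one is a scalar multiple of the other.
No single scalar k satisfies v₂ = k·v₁ (the ratios of corresponding entries disagree), so v₁ and v₂ are linearly independent.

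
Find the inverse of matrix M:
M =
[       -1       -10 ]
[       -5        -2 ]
det(M) = -48
M⁻¹ =
[     1/24     -5/24 ]
[    -5/48      1/48 ]

For a 2×2 matrix M = [[a, b], [c, d]] with det(M) ≠ 0, M⁻¹ = (1/det(M)) * [[d, -b], [-c, a]].
det(M) = (-1)*(-2) - (-10)*(-5) = 2 - 50 = -48.
M⁻¹ = (1/-48) * [[-2, 10], [5, -1]].
Dividing each entry by -48 and reducing:
M⁻¹ =
[     1/24     -5/24 ]
[    -5/48      1/48 ]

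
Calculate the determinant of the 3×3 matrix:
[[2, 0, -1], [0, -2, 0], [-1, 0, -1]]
6

Expansion along first row:
det = 2·det([[-2,0],[0,-1]]) - 0·det([[0,0],[-1,-1]]) + -1·det([[0,-2],[-1,0]])
    = 2·(-2·-1 - 0·0) - 0·(0·-1 - 0·-1) + -1·(0·0 - -2·-1)
    = 2·2 - 0·0 + -1·-2
    = 4 + 0 + 2 = 6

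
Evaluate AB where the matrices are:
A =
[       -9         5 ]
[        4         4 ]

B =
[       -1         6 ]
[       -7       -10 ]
AB =
[      -26      -104 ]
[      -32       -16 ]

Matrix multiplication: (AB)[i][j] = sum over k of A[i][k] * B[k][j].
  (AB)[0][0] = (-9)*(-1) + (5)*(-7) = -26
  (AB)[0][1] = (-9)*(6) + (5)*(-10) = -104
  (AB)[1][0] = (4)*(-1) + (4)*(-7) = -32
  (AB)[1][1] = (4)*(6) + (4)*(-10) = -16
AB =
[      -26      -104 ]
[      -32       -16 ]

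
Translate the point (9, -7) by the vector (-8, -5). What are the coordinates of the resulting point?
(1, -12)

Translation by (-8, -5):
x' = 9 + -8 = 1
y' = -7 + -5 = -12
Homogeneous matrix: [[1, 0, -8], [0, 1, -5], [0, 0, 1]]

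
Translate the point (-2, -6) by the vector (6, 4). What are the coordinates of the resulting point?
(4, -2)

Translation by (6, 4):
x' = -2 + 6 = 4
y' = -6 + 4 = -2
Homogeneous matrix: [[1, 0, 6], [0, 1, 4], [0, 0, 1]]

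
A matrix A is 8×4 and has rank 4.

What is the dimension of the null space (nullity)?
0

The rank-nullity theorem for an m×n matrix states:
rank(A) + nullity(A) = n (the number of columns).
Here n = 4 and rank(A) = 4, so nullity(A) = 4 - 4 = 0.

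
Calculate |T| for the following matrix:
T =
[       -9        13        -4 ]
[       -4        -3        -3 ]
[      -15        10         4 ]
det(T) = 971

Expand along row 0 (cofactor expansion): det(T) = a*(e*i - f*h) - b*(d*i - f*g) + c*(d*h - e*g), where the 3×3 is [[a, b, c], [d, e, f], [g, h, i]].
Minor M_00 = (-3)*(4) - (-3)*(10) = -12 + 30 = 18.
Minor M_01 = (-4)*(4) - (-3)*(-15) = -16 - 45 = -61.
Minor M_02 = (-4)*(10) - (-3)*(-15) = -40 - 45 = -85.
det(T) = (-9)*(18) - (13)*(-61) + (-4)*(-85) = -162 + 793 + 340 = 971.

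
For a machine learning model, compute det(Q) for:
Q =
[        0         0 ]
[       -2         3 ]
det(Q) = 0

For a 2×2 matrix [[a, b], [c, d]], det = a*d - b*c.
det(Q) = (0)*(3) - (0)*(-2) = 0 - 0 = 0.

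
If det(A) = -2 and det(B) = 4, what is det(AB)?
-8

Use the multiplicative property of determinants: det(AB) = det(A)*det(B).
det(AB) = (-2)*(4) = -8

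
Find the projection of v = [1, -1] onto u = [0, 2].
[0, -1]

The projection of v onto u is proj_u(v) = ((v·u) / (u·u)) · u.
v·u = (1)*(0) + (-1)*(2) = -2.
u·u = (0)*(0) + (2)*(2) = 4.
coefficient = -2 / 4 = -1/2.
proj_u(v) = -1/2 · [0, 2] = [0, -1].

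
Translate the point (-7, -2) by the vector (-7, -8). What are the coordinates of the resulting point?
(-14, -10)

Translation by (-7, -8):
x' = -7 + -7 = -14
y' = -2 + -8 = -10
Homogeneous matrix: [[1, 0, -7], [0, 1, -8], [0, 0, 1]]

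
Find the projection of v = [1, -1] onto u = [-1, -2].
[-1/5, -2/5]

The projection of v onto u is proj_u(v) = ((v·u) / (u·u)) · u.
v·u = (1)*(-1) + (-1)*(-2) = 1.
u·u = (-1)*(-1) + (-2)*(-2) = 5.
coefficient = 1 / 5 = 1/5.
proj_u(v) = 1/5 · [-1, -2] = [-1/5, -2/5].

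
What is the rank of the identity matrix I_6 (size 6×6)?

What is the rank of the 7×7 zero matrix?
rank(I_6) = 6, rank(0) = 0

The identity I_6 has 6 columns that are the standard basis vectors e_1, …, e_6. These are linearly independent, so all 6 columns are pivots and rank(I_6) = 6.
The 7×7 zero matrix has every entry zero, so every row is the zero row and there are no pivots; rank(0) = 0.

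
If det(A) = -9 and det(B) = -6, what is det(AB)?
54

Use the multiplicative property of determinants: det(AB) = det(A)*det(B).
det(AB) = (-9)*(-6) = 54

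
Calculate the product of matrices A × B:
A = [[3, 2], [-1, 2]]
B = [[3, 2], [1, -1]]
[[11, 4], [-1, -4]]

Matrix multiplication:
C[0][0] = 3×3 + 2×1 = 11
C[0][1] = 3×2 + 2×-1 = 4
C[1][0] = -1×3 + 2×1 = -1
C[1][1] = -1×2 + 2×-1 = -4
Result: [[11, 4], [-1, -4]]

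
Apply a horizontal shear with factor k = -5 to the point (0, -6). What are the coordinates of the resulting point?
(30, -6)

Shear matrix for horizontal shear with factor k = -5:
[[1, -5], [0, 1]]
Result: (0, -6) → (30, -6)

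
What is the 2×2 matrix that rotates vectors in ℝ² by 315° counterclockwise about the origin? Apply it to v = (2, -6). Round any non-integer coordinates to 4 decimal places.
R = [[√2/2, √2/2], [-√2/2, √2/2]]; R·v = (-2.8284, -5.6569)

A counterclockwise rotation by angle θ in ℝ² has matrix R(θ) = [[cos θ, -sin θ], [sin θ, cos θ]].
For θ = 315°: cos θ = √2/2, sin θ = -√2/2.
R(315°) = [[√2/2, √2/2], [-√2/2, √2/2]].
R·v = [√2/2·2 + (√2/2)·-6, -√2/2·2 + √2/2·-6] = (-2.8284, -5.6569).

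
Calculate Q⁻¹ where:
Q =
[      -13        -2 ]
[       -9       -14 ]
det(Q) = 164
Q⁻¹ =
[    -7/82      1/82 ]
[    9/164   -13/164 ]

For a 2×2 matrix Q = [[a, b], [c, d]] with det(Q) ≠ 0, Q⁻¹ = (1/det(Q)) * [[d, -b], [-c, a]].
det(Q) = (-13)*(-14) - (-2)*(-9) = 182 - 18 = 164.
Q⁻¹ = (1/164) * [[-14, 2], [9, -13]].
Dividing each entry by 164 and reducing:
Q⁻¹ =
[    -7/82      1/82 ]
[    9/164   -13/164 ]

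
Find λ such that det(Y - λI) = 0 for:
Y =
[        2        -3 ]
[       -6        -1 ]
λ = -4, 5

Solve det(Y - λI) = 0. For a 2×2 matrix the characteristic equation is λ² - (trace)λ + det = 0.
trace(Y) = a + d = 2 - 1 = 1.
det(Y) = a*d - b*c = (2)*(-1) - (-3)*(-6) = -2 - 18 = -20.
Characteristic equation: λ² - (1)λ + (-20) = 0.
Discriminant = (1)² - 4*(-20) = 1 + 80 = 81.
λ = (1 ± √81) / 2 = (1 ± 9) / 2 = -4, 5.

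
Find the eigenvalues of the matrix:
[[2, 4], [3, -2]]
λ = -4 and λ = 4

Characteristic equation: det(A - λI) = 0
λ² - (trace)λ + (det) = 0
λ² - (0)λ + (-16) = 0
λ² - 0λ - 16 = 0
Solving: λ = -4, 4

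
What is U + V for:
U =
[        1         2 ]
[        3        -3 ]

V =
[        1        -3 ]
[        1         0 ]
U + V =
[        2        -1 ]
[        4        -3 ]

Matrix addition is elementwise: (U+V)[i][j] = U[i][j] + V[i][j].
  (U+V)[0][0] = (1) + (1) = 2
  (U+V)[0][1] = (2) + (-3) = -1
  (U+V)[1][0] = (3) + (1) = 4
  (U+V)[1][1] = (-3) + (0) = -3
U + V =
[        2        -1 ]
[        4        -3 ]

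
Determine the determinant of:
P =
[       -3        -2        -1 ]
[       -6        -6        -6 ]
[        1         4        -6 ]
det(P) = -78

Expand along row 0 (cofactor expansion): det(P) = a*(e*i - f*h) - b*(d*i - f*g) + c*(d*h - e*g), where the 3×3 is [[a, b, c], [d, e, f], [g, h, i]].
Minor M_00 = (-6)*(-6) - (-6)*(4) = 36 + 24 = 60.
Minor M_01 = (-6)*(-6) - (-6)*(1) = 36 + 6 = 42.
Minor M_02 = (-6)*(4) - (-6)*(1) = -24 + 6 = -18.
det(P) = (-3)*(60) - (-2)*(42) + (-1)*(-18) = -180 + 84 + 18 = -78.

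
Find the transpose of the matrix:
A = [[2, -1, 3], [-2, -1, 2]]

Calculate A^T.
[[2, -2], [-1, -1], [3, 2]]

The transpose sends entry (i,j) to (j,i); rows become columns.
Row 0 of A: [2, -1, 3] -> column 0 of A^T.
Row 1 of A: [-2, -1, 2] -> column 1 of A^T.
A^T = [[2, -2], [-1, -1], [3, 2]]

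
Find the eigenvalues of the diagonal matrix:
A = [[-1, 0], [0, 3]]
λ₁ = -1, λ₂ = 3

The characteristic polynomial of A is det(A - λI) = (-1 - λ)(3 - λ) = 0.
The roots are λ = -1 and λ = 3, so the eigenvalues are the diagonal entries.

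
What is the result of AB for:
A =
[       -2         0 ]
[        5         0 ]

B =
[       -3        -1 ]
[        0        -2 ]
AB =
[        6         2 ]
[      -15        -5 ]

Matrix multiplication: (AB)[i][j] = sum over k of A[i][k] * B[k][j].
  (AB)[0][0] = (-2)*(-3) + (0)*(0) = 6
  (AB)[0][1] = (-2)*(-1) + (0)*(-2) = 2
  (AB)[1][0] = (5)*(-3) + (0)*(0) = -15
  (AB)[1][1] = (5)*(-1) + (0)*(-2) = -5
AB =
[        6         2 ]
[      -15        -5 ]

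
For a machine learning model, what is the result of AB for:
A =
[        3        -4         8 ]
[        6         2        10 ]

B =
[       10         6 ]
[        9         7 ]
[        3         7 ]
AB =
[       18        46 ]
[      108       120 ]

Matrix multiplication: (AB)[i][j] = sum over k of A[i][k] * B[k][j].
  (AB)[0][0] = (3)*(10) + (-4)*(9) + (8)*(3) = 18
  (AB)[0][1] = (3)*(6) + (-4)*(7) + (8)*(7) = 46
  (AB)[1][0] = (6)*(10) + (2)*(9) + (10)*(3) = 108
  (AB)[1][1] = (6)*(6) + (2)*(7) + (10)*(7) = 120
AB =
[       18        46 ]
[      108       120 ]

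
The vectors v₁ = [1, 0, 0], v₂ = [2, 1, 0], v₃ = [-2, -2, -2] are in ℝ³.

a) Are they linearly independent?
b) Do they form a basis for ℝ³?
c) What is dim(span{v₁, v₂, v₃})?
Yes independent, yes basis, dim = 3

Stack v₁, v₂, v₃ as rows of a 3×3 matrix.
[[1, 0, 0]; [2, 1, 0]; [-2, -2, -2]] is already lower triangular with nonzero diagonal entries (1, 1, -2), so its determinant is the product of the diagonal entries, det = (1)·(1)·(-2) = -2 ≠ 0, and the rows are linearly independent.
Three linearly independent vectors in ℝ³ form a basis for ℝ³, so dim(span{v₁,v₂,v₃}) = 3.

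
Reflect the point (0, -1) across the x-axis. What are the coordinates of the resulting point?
(0, 1)

Reflection across x-axis: (0, -1) → (0, 1)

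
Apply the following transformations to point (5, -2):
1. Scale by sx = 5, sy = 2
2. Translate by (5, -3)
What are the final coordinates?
(30, -7)

Step 1: Scale (5, -2) by (sx, sy) = (5, 2) → (25, -4)
Step 2: Translate by (5, -3) → (30, -7)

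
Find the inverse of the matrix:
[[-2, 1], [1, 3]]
[[-3/7, 1/7], [1/7, 2/7]]

For [[a,b],[c,d]], inverse = (1/det)·[[d,-b],[-c,a]]
det = -2·3 - 1·1 = -7
Inverse = (1/-7)·[[3, -1], [-1, -2]]
        = [[-3/7, 1/7], [1/7, 2/7]]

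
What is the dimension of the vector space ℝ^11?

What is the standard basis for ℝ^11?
Dimension = 11; standard basis = {e_1, e_2, e_3, …, e_11}

ℝ^11 is the space of 11-tuples of real numbers; its dimension is 11.
The standard basis consists of 11 vectors: e_1, e_2, e_3, …, e_11, where e_i is the vector with 1 in position i and 0 elsewhere.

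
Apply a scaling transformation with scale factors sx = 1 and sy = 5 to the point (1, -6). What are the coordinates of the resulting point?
(1, -30)

Scaling matrix:
[[1, 0], [0, 5]]
Result: (1 × 1, -6 × 5) = (1, -30)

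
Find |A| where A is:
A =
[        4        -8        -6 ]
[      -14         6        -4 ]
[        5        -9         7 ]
det(A) = -1176

Expand along row 0 (cofactor expansion): det(A) = a*(e*i - f*h) - b*(d*i - f*g) + c*(d*h - e*g), where the 3×3 is [[a, b, c], [d, e, f], [g, h, i]].
Minor M_00 = (6)*(7) - (-4)*(-9) = 42 - 36 = 6.
Minor M_01 = (-14)*(7) - (-4)*(5) = -98 + 20 = -78.
Minor M_02 = (-14)*(-9) - (6)*(5) = 126 - 30 = 96.
det(A) = (4)*(6) - (-8)*(-78) + (-6)*(96) = 24 - 624 - 576 = -1176.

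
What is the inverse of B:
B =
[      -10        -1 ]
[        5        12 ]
det(B) = -115
B⁻¹ =
[  -12/115    -1/115 ]
[     1/23      2/23 ]

For a 2×2 matrix B = [[a, b], [c, d]] with det(B) ≠ 0, B⁻¹ = (1/det(B)) * [[d, -b], [-c, a]].
det(B) = (-10)*(12) - (-1)*(5) = -120 + 5 = -115.
B⁻¹ = (1/-115) * [[12, 1], [-5, -10]].
Dividing each entry by -115 and reducing:
B⁻¹ =
[  -12/115    -1/115 ]
[     1/23      2/23 ]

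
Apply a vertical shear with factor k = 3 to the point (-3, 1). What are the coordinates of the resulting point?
(-3, -8)

Shear matrix for vertical shear with factor k = 3:
[[1, 0], [3, 1]]
Result: (-3, 1) → (-3, -8)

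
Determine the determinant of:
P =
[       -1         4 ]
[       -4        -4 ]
det(P) = 20

For a 2×2 matrix [[a, b], [c, d]], det = a*d - b*c.
det(P) = (-1)*(-4) - (4)*(-4) = 4 + 16 = 20.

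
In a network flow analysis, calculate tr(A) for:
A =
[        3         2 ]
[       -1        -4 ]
tr(A) = 3 - 4 = -1

The trace of a square matrix is the sum of its diagonal entries.
Diagonal entries of A: A[0][0] = 3, A[1][1] = -4.
tr(A) = 3 - 4 = -1.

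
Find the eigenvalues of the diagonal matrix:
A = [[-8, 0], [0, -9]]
λ₁ = -8, λ₂ = -9

The characteristic polynomial of A is det(A - λI) = (-8 - λ)(-9 - λ) = 0.
The roots are λ = -8 and λ = -9, so the eigenvalues are the diagonal entries.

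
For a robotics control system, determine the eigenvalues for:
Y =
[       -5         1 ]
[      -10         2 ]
λ = -3, 0

Solve det(Y - λI) = 0. For a 2×2 matrix the characteristic equation is λ² - (trace)λ + det = 0.
trace(Y) = a + d = -5 + 2 = -3.
det(Y) = a*d - b*c = (-5)*(2) - (1)*(-10) = -10 + 10 = 0.
Characteristic equation: λ² - (-3)λ + (0) = 0.
Discriminant = (-3)² - 4*(0) = 9 - 0 = 9.
λ = (-3 ± √9) / 2 = (-3 ± 3) / 2 = -3, 0.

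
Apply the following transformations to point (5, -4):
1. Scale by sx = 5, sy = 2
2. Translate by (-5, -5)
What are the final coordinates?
(20, -13)

Step 1: Scale (5, -4) by (sx, sy) = (5, 2) → (25, -8)
Step 2: Translate by (-5, -5) → (20, -13)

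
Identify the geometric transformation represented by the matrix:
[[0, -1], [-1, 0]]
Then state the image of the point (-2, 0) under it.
reflection across the line y = -x; image of (-2, 0) is (0, 2)

This is a symmetric orthogonal matrix with determinant -1, which characterizes a reflection in ℝ².
The matrix [[0, -1], [-1, 0]] represents: reflection across the line y = -x.
Applying it to (-2, 0): [0·-2 + -1·0, -1·-2 + 0·0] = (0, 2).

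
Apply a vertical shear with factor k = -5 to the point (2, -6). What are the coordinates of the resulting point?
(2, -16)

Shear matrix for vertical shear with factor k = -5:
[[1, 0], [-5, 1]]
Result: (2, -6) → (2, -16)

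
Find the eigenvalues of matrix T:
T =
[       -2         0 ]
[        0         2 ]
λ = -2, 2

Solve det(T - λI) = 0. For a 2×2 matrix the characteristic equation is λ² - (trace)λ + det = 0.
trace(T) = a + d = -2 + 2 = 0.
det(T) = a*d - b*c = (-2)*(2) - (0)*(0) = -4 - 0 = -4.
Characteristic equation: λ² - (0)λ + (-4) = 0.
Discriminant = (0)² - 4*(-4) = 0 + 16 = 16.
λ = (0 ± √16) / 2 = (0 ± 4) / 2 = -2, 2.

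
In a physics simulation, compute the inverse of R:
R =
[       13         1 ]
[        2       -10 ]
det(R) = -132
R⁻¹ =
[     5/66     1/132 ]
[     1/66   -13/132 ]

For a 2×2 matrix R = [[a, b], [c, d]] with det(R) ≠ 0, R⁻¹ = (1/det(R)) * [[d, -b], [-c, a]].
det(R) = (13)*(-10) - (1)*(2) = -130 - 2 = -132.
R⁻¹ = (1/-132) * [[-10, -1], [-2, 13]].
Dividing each entry by -132 and reducing:
R⁻¹ =
[     5/66     1/132 ]
[     1/66   -13/132 ]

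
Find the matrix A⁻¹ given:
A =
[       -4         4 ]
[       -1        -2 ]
det(A) = 12
A⁻¹ =
[     -1/6      -1/3 ]
[     1/12      -1/3 ]

For a 2×2 matrix A = [[a, b], [c, d]] with det(A) ≠ 0, A⁻¹ = (1/det(A)) * [[d, -b], [-c, a]].
det(A) = (-4)*(-2) - (4)*(-1) = 8 + 4 = 12.
A⁻¹ = (1/12) * [[-2, -4], [1, -4]].
Dividing each entry by 12 and reducing:
A⁻¹ =
[     -1/6      -1/3 ]
[     1/12      -1/3 ]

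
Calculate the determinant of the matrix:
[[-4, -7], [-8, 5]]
-76

For a 2×2 matrix [[a, b], [c, d]], det = ad - bc
det = (-4)(5) - (-7)(-8) = -20 - 56 = -76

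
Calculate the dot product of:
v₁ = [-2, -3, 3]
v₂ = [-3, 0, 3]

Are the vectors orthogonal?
15, No

The dot product is the sum of products of corresponding components.
v₁·v₂ = (-2)*(-3) + (-3)*(0) + (3)*(3) = 6 + 0 + 9 = 15.
Two vectors are orthogonal iff their dot product is 0; here the dot product is 15, so the vectors are not orthogonal.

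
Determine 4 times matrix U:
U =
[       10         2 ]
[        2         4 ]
4U =
[       40         8 ]
[        8        16 ]

Scalar multiplication is elementwise: (4U)[i][j] = 4 * U[i][j].
  (4U)[0][0] = 4 * (10) = 40
  (4U)[0][1] = 4 * (2) = 8
  (4U)[1][0] = 4 * (2) = 8
  (4U)[1][1] = 4 * (4) = 16
4U =
[       40         8 ]
[        8        16 ]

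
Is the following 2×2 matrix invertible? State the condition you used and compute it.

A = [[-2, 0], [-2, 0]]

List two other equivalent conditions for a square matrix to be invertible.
No, not invertible; det(A) = 0 (two rows are equal, so the rows are linearly dependent). Equivalent conditions (failing for this A): rank(A) < 2; Ax = 0 has non-trivial solutions; 0 is an eigenvalue; the columns are linearly dependent.

To check invertibility, compute det(A).
In this matrix, row 0 and the last row are identical, so one row is a scalar multiple of another and the rows are linearly dependent.
A matrix with linearly dependent rows has det = 0 and is not invertible.
Equivalent failed conditions:
- rank(A) < 2.
- Ax = 0 has non-trivial solutions.
- 0 is an eigenvalue.
- The columns are linearly dependent.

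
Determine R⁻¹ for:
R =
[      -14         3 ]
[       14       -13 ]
det(R) = 140
R⁻¹ =
[  -13/140    -3/140 ]
[    -1/10     -1/10 ]

For a 2×2 matrix R = [[a, b], [c, d]] with det(R) ≠ 0, R⁻¹ = (1/det(R)) * [[d, -b], [-c, a]].
det(R) = (-14)*(-13) - (3)*(14) = 182 - 42 = 140.
R⁻¹ = (1/140) * [[-13, -3], [-14, -14]].
Dividing each entry by 140 and reducing:
R⁻¹ =
[  -13/140    -3/140 ]
[    -1/10     -1/10 ]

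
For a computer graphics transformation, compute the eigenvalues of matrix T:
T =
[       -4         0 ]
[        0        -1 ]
λ = -4, -1

Solve det(T - λI) = 0. For a 2×2 matrix the characteristic equation is λ² - (trace)λ + det = 0.
trace(T) = a + d = -4 - 1 = -5.
det(T) = a*d - b*c = (-4)*(-1) - (0)*(0) = 4 - 0 = 4.
Characteristic equation: λ² - (-5)λ + (4) = 0.
Discriminant = (-5)² - 4*(4) = 25 - 16 = 9.
λ = (-5 ± √9) / 2 = (-5 ± 3) / 2 = -4, -1.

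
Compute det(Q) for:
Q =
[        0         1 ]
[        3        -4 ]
det(Q) = -3

For a 2×2 matrix [[a, b], [c, d]], det = a*d - b*c.
det(Q) = (0)*(-4) - (1)*(3) = 0 - 3 = -3.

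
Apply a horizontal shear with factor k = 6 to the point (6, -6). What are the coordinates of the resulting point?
(-30, -6)

Shear matrix for horizontal shear with factor k = 6:
[[1, 6], [0, 1]]
Result: (6, -6) → (-30, -6)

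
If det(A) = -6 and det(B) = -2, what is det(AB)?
12

Use the multiplicative property of determinants: det(AB) = det(A)*det(B).
det(AB) = (-6)*(-2) = 12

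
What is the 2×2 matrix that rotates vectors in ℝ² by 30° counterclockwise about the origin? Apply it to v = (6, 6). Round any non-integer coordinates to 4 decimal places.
R = [[√3/2, -1/2], [1/2, √3/2]]; R·v = (2.1962, 8.1962)

A counterclockwise rotation by angle θ in ℝ² has matrix R(θ) = [[cos θ, -sin θ], [sin θ, cos θ]].
For θ = 30°: cos θ = √3/2, sin θ = 1/2.
R(30°) = [[√3/2, -1/2], [1/2, √3/2]].
R·v = [√3/2·6 + (-1/2)·6, 1/2·6 + √3/2·6] = (2.1962, 8.1962).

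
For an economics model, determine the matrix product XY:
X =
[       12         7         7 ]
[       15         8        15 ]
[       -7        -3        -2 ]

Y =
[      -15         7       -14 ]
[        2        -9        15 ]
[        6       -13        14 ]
XY =
[     -124       -70        35 ]
[     -119      -162       120 ]
[       87         4        25 ]

Matrix multiplication: (XY)[i][j] = sum over k of X[i][k] * Y[k][j].
  (XY)[0][0] = (12)*(-15) + (7)*(2) + (7)*(6) = -124
  (XY)[0][1] = (12)*(7) + (7)*(-9) + (7)*(-13) = -70
  (XY)[0][2] = (12)*(-14) + (7)*(15) + (7)*(14) = 35
  (XY)[1][0] = (15)*(-15) + (8)*(2) + (15)*(6) = -119
  (XY)[1][1] = (15)*(7) + (8)*(-9) + (15)*(-13) = -162
  (XY)[1][2] = (15)*(-14) + (8)*(15) + (15)*(14) = 120
  (XY)[2][0] = (-7)*(-15) + (-3)*(2) + (-2)*(6) = 87
  (XY)[2][1] = (-7)*(7) + (-3)*(-9) + (-2)*(-13) = 4
  (XY)[2][2] = (-7)*(-14) + (-3)*(15) + (-2)*(14) = 25
XY =
[     -124       -70        35 ]
[     -119      -162       120 ]
[       87         4        25 ]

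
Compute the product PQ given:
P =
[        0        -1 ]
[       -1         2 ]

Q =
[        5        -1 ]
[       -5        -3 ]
PQ =
[        5         3 ]
[      -15        -5 ]

Matrix multiplication: (PQ)[i][j] = sum over k of P[i][k] * Q[k][j].
  (PQ)[0][0] = (0)*(5) + (-1)*(-5) = 5
  (PQ)[0][1] = (0)*(-1) + (-1)*(-3) = 3
  (PQ)[1][0] = (-1)*(5) + (2)*(-5) = -15
  (PQ)[1][1] = (-1)*(-1) + (2)*(-3) = -5
PQ =
[        5         3 ]
[      -15        -5 ]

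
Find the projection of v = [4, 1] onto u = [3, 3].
[5/2, 5/2]

The projection of v onto u is proj_u(v) = ((v·u) / (u·u)) · u.
v·u = (4)*(3) + (1)*(3) = 15.
u·u = (3)*(3) + (3)*(3) = 18.
coefficient = 15 / 18 = 5/6.
proj_u(v) = 5/6 · [3, 3] = [5/2, 5/2].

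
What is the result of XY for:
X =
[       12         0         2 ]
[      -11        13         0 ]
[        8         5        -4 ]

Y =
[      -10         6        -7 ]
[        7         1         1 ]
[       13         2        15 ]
XY =
[      -94        76       -54 ]
[      201       -53        90 ]
[      -97        45      -111 ]

Matrix multiplication: (XY)[i][j] = sum over k of X[i][k] * Y[k][j].
  (XY)[0][0] = (12)*(-10) + (0)*(7) + (2)*(13) = -94
  (XY)[0][1] = (12)*(6) + (0)*(1) + (2)*(2) = 76
  (XY)[0][2] = (12)*(-7) + (0)*(1) + (2)*(15) = -54
  (XY)[1][0] = (-11)*(-10) + (13)*(7) + (0)*(13) = 201
  (XY)[1][1] = (-11)*(6) + (13)*(1) + (0)*(2) = -53
  (XY)[1][2] = (-11)*(-7) + (13)*(1) + (0)*(15) = 90
  (XY)[2][0] = (8)*(-10) + (5)*(7) + (-4)*(13) = -97
  (XY)[2][1] = (8)*(6) + (5)*(1) + (-4)*(2) = 45
  (XY)[2][2] = (8)*(-7) + (5)*(1) + (-4)*(15) = -111
XY =
[      -94        76       -54 ]
[      201       -53        90 ]
[      -97        45      -111 ]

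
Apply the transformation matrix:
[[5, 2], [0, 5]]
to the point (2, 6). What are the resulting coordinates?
(22, 30)

Matrix multiplication:
[[5, 2], [0, 5]] × [2, 6]ᵀ
= [5×2 + 2×6, 0×2 + 5×6]ᵀ
= [22.0000, 30.0000]ᵀ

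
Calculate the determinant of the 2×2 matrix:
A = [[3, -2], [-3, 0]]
-6

For A = [[a, b], [c, d]], det(A) = a*d - b*c.
det(A) = (3)*(0) - (-2)*(-3) = 0 - 6 = -6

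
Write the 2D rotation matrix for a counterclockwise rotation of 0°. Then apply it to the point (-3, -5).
R = [[1, 0], [0, 1]]; R·(-3, -5) = (-3, -5)

Rotation matrix formula: R(θ) = [[cos θ, -sin θ], [sin θ, cos θ]]
For θ = 0°:
cos(0°) = 1
sin(0°) = 0
R = [[1, 0], [0, 1]]
Apply to (-3, -5): [1·-3 + (0)·-5, 0·-3 + 1·-5] = (-3, -5)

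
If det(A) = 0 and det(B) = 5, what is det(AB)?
0

Use the multiplicative property of determinants: det(AB) = det(A)*det(B).
det(AB) = (0)*(5) = 0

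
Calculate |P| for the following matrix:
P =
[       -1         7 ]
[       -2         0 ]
det(P) = 14

For a 2×2 matrix [[a, b], [c, d]], det = a*d - b*c.
det(P) = (-1)*(0) - (7)*(-2) = 0 + 14 = 14.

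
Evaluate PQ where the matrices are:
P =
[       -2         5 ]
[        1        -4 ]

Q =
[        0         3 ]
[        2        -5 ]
PQ =
[       10       -31 ]
[       -8        23 ]

Matrix multiplication: (PQ)[i][j] = sum over k of P[i][k] * Q[k][j].
  (PQ)[0][0] = (-2)*(0) + (5)*(2) = 10
  (PQ)[0][1] = (-2)*(3) + (5)*(-5) = -31
  (PQ)[1][0] = (1)*(0) + (-4)*(2) = -8
  (PQ)[1][1] = (1)*(3) + (-4)*(-5) = 23
PQ =
[       10       -31 ]
[       -8        23 ]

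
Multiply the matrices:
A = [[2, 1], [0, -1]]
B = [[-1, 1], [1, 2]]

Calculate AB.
[[-1, 4], [-1, -2]]

Each entry (i,j) of AB = sum over k of A[i][k]*B[k][j].
(AB)[0][0] = (2)*(-1) + (1)*(1) = -1
(AB)[0][1] = (2)*(1) + (1)*(2) = 4
(AB)[1][0] = (0)*(-1) + (-1)*(1) = -1
(AB)[1][1] = (0)*(1) + (-1)*(2) = -2
AB = [[-1, 4], [-1, -2]]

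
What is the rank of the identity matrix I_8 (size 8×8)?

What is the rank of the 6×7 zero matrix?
rank(I_8) = 8, rank(0) = 0

The identity I_8 has 8 columns that are the standard basis vectors e_1, …, e_8. These are linearly independent, so all 8 columns are pivots and rank(I_8) = 8.
The 6×7 zero matrix has every entry zero, so every row is the zero row and there are no pivots; rank(0) = 0.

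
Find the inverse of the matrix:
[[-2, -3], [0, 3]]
[[-1/2, -1/2], [0, 1/3]]

For [[a,b],[c,d]], inverse = (1/det)·[[d,-b],[-c,a]]
det = -2·3 - -3·0 = -6
Inverse = (1/-6)·[[3, 3], [0, -2]]
        = [[-1/2, -1/2], [0, 1/3]]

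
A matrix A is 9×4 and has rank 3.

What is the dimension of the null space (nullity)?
1

The rank-nullity theorem for an m×n matrix states:
rank(A) + nullity(A) = n (the number of columns).
Here n = 4 and rank(A) = 3, so nullity(A) = 4 - 3 = 1.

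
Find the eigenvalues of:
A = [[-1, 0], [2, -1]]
λ = -1, -1

Solve det(A - λI) = 0. For a 2×2 matrix this is λ² - (trace)λ + det = 0.
trace(A) = -1 - 1 = -2.
det(A) = (-1)*(-1) - (0)*(2) = 1 - 0 = 1.
Characteristic equation: λ² - (-2)λ + (1) = 0.
Discriminant: (-2)² - 4*(1) = 4 - 4 = 0.
Roots: λ = (-2 ± √0) / 2 = -1, -1.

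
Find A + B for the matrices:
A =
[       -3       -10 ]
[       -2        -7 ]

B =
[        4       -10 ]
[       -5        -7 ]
A + B =
[        1       -20 ]
[       -7       -14 ]

Matrix addition is elementwise: (A+B)[i][j] = A[i][j] + B[i][j].
  (A+B)[0][0] = (-3) + (4) = 1
  (A+B)[0][1] = (-10) + (-10) = -20
  (A+B)[1][0] = (-2) + (-5) = -7
  (A+B)[1][1] = (-7) + (-7) = -14
A + B =
[        1       -20 ]
[       -7       -14 ]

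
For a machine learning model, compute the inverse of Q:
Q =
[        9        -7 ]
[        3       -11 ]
det(Q) = -78
Q⁻¹ =
[    11/78     -7/78 ]
[     1/26     -3/26 ]

For a 2×2 matrix Q = [[a, b], [c, d]] with det(Q) ≠ 0, Q⁻¹ = (1/det(Q)) * [[d, -b], [-c, a]].
det(Q) = (9)*(-11) - (-7)*(3) = -99 + 21 = -78.
Q⁻¹ = (1/-78) * [[-11, 7], [-3, 9]].
Dividing each entry by -78 and reducing:
Q⁻¹ =
[    11/78     -7/78 ]
[     1/26     -3/26 ]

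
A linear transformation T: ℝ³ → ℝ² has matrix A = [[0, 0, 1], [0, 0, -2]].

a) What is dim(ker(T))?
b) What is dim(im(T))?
dim(ker) = 2, dim(im) = 1

Observe that row 2 = -2 × row 1 (so the rows are linearly dependent).
Thus rank(A) = 1 (only one linearly independent row).
dim(im(T)) = rank(A) = 1.
By the rank-nullity theorem applied to T: ℝ³ → ℝ², rank(A) + nullity(A) = 3 (the domain dimension), so dim(ker(T)) = 3 - 1 = 2.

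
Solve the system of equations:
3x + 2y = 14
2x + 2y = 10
x = 4, y = 1

Use elimination (row reduction):
Equation 1: 3x + 2y = 14.
Equation 2: 2x + 2y = 10.
Multiply Eq1 by 2 and Eq2 by 3: 6x + 4y = 28;  6x + 6y = 30.
Subtract: (2)y = 2, so y = 1.
Back-substitute into Eq1: 3x + 2*(1) = 14, so x = 4.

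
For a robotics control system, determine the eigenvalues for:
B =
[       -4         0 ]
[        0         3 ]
λ = -4, 3

Solve det(B - λI) = 0. For a 2×2 matrix the characteristic equation is λ² - (trace)λ + det = 0.
trace(B) = a + d = -4 + 3 = -1.
det(B) = a*d - b*c = (-4)*(3) - (0)*(0) = -12 - 0 = -12.
Characteristic equation: λ² - (-1)λ + (-12) = 0.
Discriminant = (-1)² - 4*(-12) = 1 + 48 = 49.
λ = (-1 ± √49) / 2 = (-1 ± 7) / 2 = -4, 3.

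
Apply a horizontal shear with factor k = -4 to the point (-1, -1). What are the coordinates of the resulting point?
(3, -1)

Shear matrix for horizontal shear with factor k = -4:
[[1, -4], [0, 1]]
Result: (-1, -1) → (3, -1)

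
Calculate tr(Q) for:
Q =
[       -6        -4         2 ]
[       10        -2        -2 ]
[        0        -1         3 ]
tr(Q) = -6 - 2 + 3 = -5

The trace of a square matrix is the sum of its diagonal entries.
Diagonal entries of Q: Q[0][0] = -6, Q[1][1] = -2, Q[2][2] = 3.
tr(Q) = -6 - 2 + 3 = -5.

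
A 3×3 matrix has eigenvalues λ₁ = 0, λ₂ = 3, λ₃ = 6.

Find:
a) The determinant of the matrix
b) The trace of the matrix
det = 0, trace = 9

Two standard eigenvalue identities:
- det(A) equals the product of the eigenvalues (counted with multiplicity).
- trace(A) equals the sum of the eigenvalues.
det(A) = (0)*(3)*(6) = 0.
trace(A) = 0 + 3 + 6 = 9.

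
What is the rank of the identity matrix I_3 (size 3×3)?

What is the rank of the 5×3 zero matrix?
rank(I_3) = 3, rank(0) = 0

The identity I_3 has 3 columns that are the standard basis vectors e_1, …, e_3. These are linearly independent, so all 3 columns are pivots and rank(I_3) = 3.
The 5×3 zero matrix has every entry zero, so every row is the zero row and there are no pivots; rank(0) = 0.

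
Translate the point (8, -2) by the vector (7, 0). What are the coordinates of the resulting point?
(15, -2)

Translation by (7, 0):
x' = 8 + 7 = 15
y' = -2 + 0 = -2
Homogeneous matrix: [[1, 0, 7], [0, 1, 0], [0, 0, 1]]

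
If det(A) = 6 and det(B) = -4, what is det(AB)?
-24

Use the multiplicative property of determinants: det(AB) = det(A)*det(B).
det(AB) = (6)*(-4) = -24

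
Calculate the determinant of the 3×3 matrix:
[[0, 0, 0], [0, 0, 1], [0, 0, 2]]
0

Expansion along first row:
det = 0·det([[0,1],[0,2]]) - 0·det([[0,1],[0,2]]) + 0·det([[0,0],[0,0]])
    = 0·(0·2 - 1·0) - 0·(0·2 - 1·0) + 0·(0·0 - 0·0)
    = 0·0 - 0·0 + 0·0
    = 0 + 0 + 0 = 0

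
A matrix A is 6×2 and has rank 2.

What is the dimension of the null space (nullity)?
0

The rank-nullity theorem for an m×n matrix states:
rank(A) + nullity(A) = n (the number of columns).
Here n = 2 and rank(A) = 2, so nullity(A) = 2 - 2 = 0.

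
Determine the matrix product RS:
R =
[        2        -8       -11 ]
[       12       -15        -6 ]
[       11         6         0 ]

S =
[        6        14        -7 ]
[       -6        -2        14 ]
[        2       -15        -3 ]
RS =
[       38       209       -93 ]
[      150       288      -276 ]
[       30       142         7 ]

Matrix multiplication: (RS)[i][j] = sum over k of R[i][k] * S[k][j].
  (RS)[0][0] = (2)*(6) + (-8)*(-6) + (-11)*(2) = 38
  (RS)[0][1] = (2)*(14) + (-8)*(-2) + (-11)*(-15) = 209
  (RS)[0][2] = (2)*(-7) + (-8)*(14) + (-11)*(-3) = -93
  (RS)[1][0] = (12)*(6) + (-15)*(-6) + (-6)*(2) = 150
  (RS)[1][1] = (12)*(14) + (-15)*(-2) + (-6)*(-15) = 288
  (RS)[1][2] = (12)*(-7) + (-15)*(14) + (-6)*(-3) = -276
  (RS)[2][0] = (11)*(6) + (6)*(-6) + (0)*(2) = 30
  (RS)[2][1] = (11)*(14) + (6)*(-2) + (0)*(-15) = 142
  (RS)[2][2] = (11)*(-7) + (6)*(14) + (0)*(-3) = 7
RS =
[       38       209       -93 ]
[      150       288      -276 ]
[       30       142         7 ]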